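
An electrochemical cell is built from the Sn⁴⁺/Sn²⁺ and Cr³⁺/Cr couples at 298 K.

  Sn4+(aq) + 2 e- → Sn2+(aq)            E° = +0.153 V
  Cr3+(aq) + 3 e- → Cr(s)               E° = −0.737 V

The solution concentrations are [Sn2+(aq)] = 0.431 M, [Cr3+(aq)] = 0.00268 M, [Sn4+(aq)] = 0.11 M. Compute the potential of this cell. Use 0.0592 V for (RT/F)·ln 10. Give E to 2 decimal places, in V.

Since E°(Sn⁴⁺/Sn²⁺) > E°(Cr³⁺/Cr), Sn⁴⁺/Sn²⁺ serves as the cathode.
E°cell = +0.153 − (−0.737) = +0.890 V, with n = 6 electrons transferred.
The balanced reaction is 3 Sn4+(aq) + 2 Cr(s) → 3 Sn2+(aq) + 2 Cr3+(aq), so Q = ([Sn2+(aq)]^3·[Cr3+(aq)]^2) / [Sn4+(aq)]^3 = 0.000432 and log Q = −3.364.
By the Nernst equation, E = +0.890 − (0.0592/6)·(−3.364) = +0.92 V.

+0.92 V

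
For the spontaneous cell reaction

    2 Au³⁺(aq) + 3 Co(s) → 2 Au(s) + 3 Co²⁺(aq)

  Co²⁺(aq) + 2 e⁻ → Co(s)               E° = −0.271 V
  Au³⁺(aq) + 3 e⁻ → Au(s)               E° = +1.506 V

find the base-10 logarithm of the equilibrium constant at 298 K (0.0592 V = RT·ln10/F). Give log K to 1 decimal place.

The Au³⁺/Au couple is reduced (cathode); E°cell = +1.506 − (−0.271) = +1.777 V with n = 6.
At equilibrium E = 0, so log K = nE°cell / 0.0592 = (6)(+1.777) / 0.0592 = 180.1.

log K = 180.1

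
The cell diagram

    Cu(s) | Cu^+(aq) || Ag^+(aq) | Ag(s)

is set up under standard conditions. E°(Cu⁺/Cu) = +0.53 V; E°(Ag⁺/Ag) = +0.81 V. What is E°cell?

By convention the left-hand electrode in cell notation is the anode (oxidation) and the right-hand electrode is the cathode (reduction).
E°cell = E°(right) − E°(left) = +0.81 − (+0.53) = +0.28 V.

+0.28 V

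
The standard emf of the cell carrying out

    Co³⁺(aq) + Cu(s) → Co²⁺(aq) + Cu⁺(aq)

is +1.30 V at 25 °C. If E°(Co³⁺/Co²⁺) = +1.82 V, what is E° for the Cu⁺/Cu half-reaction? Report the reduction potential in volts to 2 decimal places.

+0.52 V

In the reaction as written the Co³⁺/Co²⁺ couple is reduced (cathode) and Cu⁺/Cu is oxidized (anode), so E°cell = E°(Co³⁺/Co²⁺) − E°(Cu⁺/Cu).
E°(Cu⁺/Cu) = E°(cathode) − E°cell = +1.82 − (+1.30) = +0.52 V.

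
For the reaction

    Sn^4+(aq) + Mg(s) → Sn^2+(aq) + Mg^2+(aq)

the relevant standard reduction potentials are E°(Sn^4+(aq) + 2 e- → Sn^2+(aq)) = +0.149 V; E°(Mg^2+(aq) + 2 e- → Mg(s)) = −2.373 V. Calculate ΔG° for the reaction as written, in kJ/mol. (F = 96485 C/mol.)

−487 kJ/mol

In the reaction as written Sn^4+(aq) is reduced, so the Sn⁴⁺/Sn²⁺ couple is the cathode and Mg²⁺/Mg is the anode.
E°cell = +0.149 − (−2.373) = +2.522 V; balancing electrons gives n = 2.
ΔG° = −nFE°cell = −(2)(96485)(+2.522) J/mol = −487 kJ/mol.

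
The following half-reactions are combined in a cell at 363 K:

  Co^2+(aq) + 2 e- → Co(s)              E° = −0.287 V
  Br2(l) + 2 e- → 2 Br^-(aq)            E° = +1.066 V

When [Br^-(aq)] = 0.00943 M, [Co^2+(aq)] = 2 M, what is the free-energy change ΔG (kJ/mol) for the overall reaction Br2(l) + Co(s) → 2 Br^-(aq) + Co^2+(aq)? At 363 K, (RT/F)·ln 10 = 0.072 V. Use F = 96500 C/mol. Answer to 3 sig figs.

The standard cell potential is +1.066 − (−0.287) = +1.353 V, with n = 2 electrons in the balanced equation.
Q = [Br^-(aq)]^2·[Co^2+(aq)] = 0.000178, so log Q = −3.750 and E = +1.353 − (0.072/2)(−3.750) = +1.4880 V.
Finally ΔG = −nFE = −(2)(96500 C/mol)(+1.4880 V) = −287 kJ/mol.

−287 kJ/mol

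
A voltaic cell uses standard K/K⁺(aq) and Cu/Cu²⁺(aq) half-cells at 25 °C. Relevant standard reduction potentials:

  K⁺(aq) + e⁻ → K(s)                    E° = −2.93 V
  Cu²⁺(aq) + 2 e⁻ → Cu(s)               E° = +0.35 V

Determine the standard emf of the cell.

The Cu²⁺/Cu couple has the higher E°, so Cu ion is reduced (cathode) and K is oxidized (anode).
E°cell = E°(cathode) − E°(anode) = +0.35 − (−2.93) = +3.28 V.

+3.28 V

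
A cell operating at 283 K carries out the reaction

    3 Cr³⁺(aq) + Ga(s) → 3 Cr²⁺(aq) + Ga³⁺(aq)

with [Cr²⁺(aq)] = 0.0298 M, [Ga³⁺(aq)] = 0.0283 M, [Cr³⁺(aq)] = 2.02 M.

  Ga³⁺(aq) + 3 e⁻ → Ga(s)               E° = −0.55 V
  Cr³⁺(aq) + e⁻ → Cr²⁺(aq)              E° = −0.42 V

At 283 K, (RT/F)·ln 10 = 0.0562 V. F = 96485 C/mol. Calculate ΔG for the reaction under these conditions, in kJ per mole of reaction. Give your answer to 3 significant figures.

−75.8 kJ/mol

E°cell = −0.42 − (−0.55) = +0.13 V; the balanced reaction transfers n = 3 electrons.
Q = ([Cr²⁺(aq)]^3·[Ga³⁺(aq)]) / [Cr³⁺(aq)]^3 = 9.09×10^−8, so log Q = −7.042 and E = +0.13 − (0.0562/3)(−7.042) = +0.2619 V.
Finally ΔG = −nFE = −(3)(96485 C/mol)(+0.2619 V) = −75.8 kJ/mol.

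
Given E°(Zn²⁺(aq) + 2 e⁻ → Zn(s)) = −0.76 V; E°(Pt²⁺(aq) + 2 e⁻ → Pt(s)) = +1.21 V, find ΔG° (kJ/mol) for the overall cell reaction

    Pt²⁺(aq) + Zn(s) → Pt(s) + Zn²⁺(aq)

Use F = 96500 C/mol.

−380 kJ/mol

In the reaction as written Pt²⁺(aq) is reduced, so the Pt²⁺/Pt couple is the cathode and Zn²⁺/Zn is the anode.
E°cell = +1.21 − (−0.76) = +1.97 V; balancing electrons gives n = 2.
ΔG° = −nFE°cell = −(2)(96500)(+1.97) J/mol = −380 kJ/mol.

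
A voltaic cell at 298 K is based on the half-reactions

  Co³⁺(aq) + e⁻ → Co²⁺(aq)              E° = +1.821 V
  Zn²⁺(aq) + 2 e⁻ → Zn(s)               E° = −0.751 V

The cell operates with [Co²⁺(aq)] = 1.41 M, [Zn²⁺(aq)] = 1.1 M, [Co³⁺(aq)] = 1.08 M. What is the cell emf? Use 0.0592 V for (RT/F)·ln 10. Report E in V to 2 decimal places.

Co³⁺/Co²⁺ is reduced (cathode, E° = +1.821 V) and Zn²⁺/Zn is oxidized (anode).
E°cell = +1.821 − (−0.751) = +2.572 V, with n = 2 electrons transferred.
For the overall reaction 2 Co³⁺(aq) + Zn(s) → 2 Co²⁺(aq) + Zn²⁺(aq), Q = ([Co²⁺(aq)]^2·[Zn²⁺(aq)]) / [Co³⁺(aq)]^2 = 1.87, giving log Q = 0.273.
Applying E = E° − (RT ln10/nF)·log Q gives +2.572 − (0.0592/2)(0.273) = +2.56 V.

+2.56 V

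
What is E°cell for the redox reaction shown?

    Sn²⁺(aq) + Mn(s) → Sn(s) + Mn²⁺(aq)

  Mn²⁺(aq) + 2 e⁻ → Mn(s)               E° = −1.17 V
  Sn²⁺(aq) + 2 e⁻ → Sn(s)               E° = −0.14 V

+1.03 V

In the reaction as written, Sn²⁺(aq) is reduced (cathode) and Mn²⁺(aq) is produced by oxidation at the anode.
E°cell = E°(cathode) − E°(anode) = −0.14 − (−1.17) = +1.03 V.
The positive value indicates the reaction is spontaneous as written.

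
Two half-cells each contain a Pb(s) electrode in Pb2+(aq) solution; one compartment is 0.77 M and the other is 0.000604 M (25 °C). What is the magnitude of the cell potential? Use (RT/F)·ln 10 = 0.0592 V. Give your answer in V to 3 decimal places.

0.092 V

For a concentration cell E°cell = 0, since both electrodes use the same couple.
The compartment with the higher Pb2+(aq) concentration (0.77 M) acts as the cathode; ions are reduced there and produced at the dilute (0.000604 M) anode.
With n = 2, Ecell = −(0.0592/2)·log([dilute]/[conc]) = −(0.0592/2)·log(0.000604/0.77) = +0.092 V.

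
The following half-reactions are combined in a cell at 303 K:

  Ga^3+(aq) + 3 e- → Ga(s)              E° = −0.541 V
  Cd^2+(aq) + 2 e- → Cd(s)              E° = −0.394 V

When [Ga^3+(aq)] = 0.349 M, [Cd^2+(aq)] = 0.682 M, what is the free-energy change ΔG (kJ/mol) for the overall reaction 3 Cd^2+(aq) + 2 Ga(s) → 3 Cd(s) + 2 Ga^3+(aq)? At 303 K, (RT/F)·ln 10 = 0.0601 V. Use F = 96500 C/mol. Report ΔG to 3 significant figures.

With Cd²⁺/Cd reduced at the cathode, E°cell = −0.394 − (−0.541) = +0.147 V and n = 6.
The reaction quotient is [Ga^3+(aq)]^2 / [Cd^2+(aq)]^3 = 0.384; by Nernst, E = +0.147 − (0.0601/6)(−0.416) = +0.1512 V.
Finally ΔG = −nFE = −(6)(96500 C/mol)(+0.1512 V) = −87.5 kJ/mol.

−87.5 kJ/mol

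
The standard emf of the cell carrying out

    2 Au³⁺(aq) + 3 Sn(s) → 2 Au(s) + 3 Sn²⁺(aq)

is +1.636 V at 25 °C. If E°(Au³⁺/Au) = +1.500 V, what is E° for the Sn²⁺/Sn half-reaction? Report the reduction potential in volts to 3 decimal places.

−0.136 V

In the reaction as written the Au³⁺/Au couple is reduced (cathode) and Sn²⁺/Sn is oxidized (anode), so E°cell = E°(Au³⁺/Au) − E°(Sn²⁺/Sn).
E°(Sn²⁺/Sn) = E°(cathode) − E°cell = +1.500 − (+1.636) = −0.136 V.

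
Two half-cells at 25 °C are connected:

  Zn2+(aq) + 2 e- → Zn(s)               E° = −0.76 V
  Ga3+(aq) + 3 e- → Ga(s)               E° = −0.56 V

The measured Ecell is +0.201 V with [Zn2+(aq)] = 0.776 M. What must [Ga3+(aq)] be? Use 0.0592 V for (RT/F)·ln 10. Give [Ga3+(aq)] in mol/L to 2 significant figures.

With Ga³⁺/Ga at the cathode and Zn²⁺/Zn at the anode, E°cell = −0.56 − (−0.76) = +0.20 V (n = 6).
Since E = E° − (0.0592/n)·log Q, log Q = n(E° − E)/0.0592 = −0.101.
Balancing electrons gives 2 Ga3+(aq) + 3 Zn(s) → 2 Ga(s) + 3 Zn2+(aq); thus Q = [Zn2+(aq)]^3 / [Ga3+(aq)]^2.
Substituting the known concentrations and solving, log [Ga3+(aq)] = −0.115 and [Ga3+(aq)] = 0.77 M.

0.77 M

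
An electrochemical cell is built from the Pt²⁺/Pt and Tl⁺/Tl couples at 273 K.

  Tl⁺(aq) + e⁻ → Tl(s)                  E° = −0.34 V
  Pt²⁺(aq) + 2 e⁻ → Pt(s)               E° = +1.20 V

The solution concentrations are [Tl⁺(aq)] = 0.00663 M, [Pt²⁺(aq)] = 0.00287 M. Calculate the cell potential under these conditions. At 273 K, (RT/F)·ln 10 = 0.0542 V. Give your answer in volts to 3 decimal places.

The Pt²⁺/Pt couple has the more positive E°, so it is the cathode; Tl⁺/Tl is the anode.
E°cell = E°cat − E°an = +1.20 − (−0.34) = +1.54 V; n = 2.
For the overall reaction Pt²⁺(aq) + 2 Tl(s) → Pt(s) + 2 Tl⁺(aq), Q = [Tl⁺(aq)]^2 / [Pt²⁺(aq)] = 0.0153, giving log Q = −1.815.
Applying E = E° − (RT ln10/nF)·log Q gives +1.54 − (0.0542/2)(−1.815) = +1.589 V.

+1.589 V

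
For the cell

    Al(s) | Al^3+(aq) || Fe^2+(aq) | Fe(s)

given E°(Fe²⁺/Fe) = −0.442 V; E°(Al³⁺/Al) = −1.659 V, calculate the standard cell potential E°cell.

By convention the left-hand electrode in cell notation is the anode (oxidation) and the right-hand electrode is the cathode (reduction).
E°cell = E°(right) − E°(left) = −0.442 − (−1.659) = +1.217 V.

+1.217 V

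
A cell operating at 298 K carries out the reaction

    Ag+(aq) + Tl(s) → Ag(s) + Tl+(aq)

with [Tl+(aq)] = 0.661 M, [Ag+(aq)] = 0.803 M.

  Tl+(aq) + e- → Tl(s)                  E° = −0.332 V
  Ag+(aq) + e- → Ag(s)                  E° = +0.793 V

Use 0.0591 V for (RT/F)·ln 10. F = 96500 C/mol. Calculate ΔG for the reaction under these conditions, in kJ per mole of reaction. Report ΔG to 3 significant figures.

E°cell = +0.793 − (−0.332) = +1.125 V; the balanced reaction transfers n = 1 electron.
Q = [Tl+(aq)] / [Ag+(aq)] = 0.823, so log Q = −0.085 and E = +1.125 − (0.0591/1)(−0.085) = +1.1300 V.
Finally ΔG = −nFE = −(1)(96500 C/mol)(+1.1300 V) = −109 kJ/mol.

−109 kJ/mol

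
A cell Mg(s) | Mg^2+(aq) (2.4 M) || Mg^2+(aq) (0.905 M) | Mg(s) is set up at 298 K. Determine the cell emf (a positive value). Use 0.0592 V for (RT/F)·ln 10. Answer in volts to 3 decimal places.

0.013 V

For a concentration cell E°cell = 0, since both electrodes use the same couple.
The compartment with the higher Mg^2+(aq) concentration (2.4 M) acts as the cathode; ions are reduced there and produced at the dilute (0.905 M) anode.
With n = 2, Ecell = −(0.0592/2)·log([dilute]/[conc]) = −(0.0592/2)·log(0.905/2.4) = +0.013 V.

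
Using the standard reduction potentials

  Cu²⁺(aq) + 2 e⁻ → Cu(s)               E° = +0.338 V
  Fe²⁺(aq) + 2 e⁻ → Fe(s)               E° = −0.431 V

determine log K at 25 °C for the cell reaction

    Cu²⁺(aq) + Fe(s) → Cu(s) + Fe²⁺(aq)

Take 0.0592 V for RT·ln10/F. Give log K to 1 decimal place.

The Cu²⁺/Cu couple is reduced (cathode); E°cell = +0.338 − (−0.431) = +0.769 V with n = 2.
At equilibrium E = 0, so log K = nE°cell / 0.0592 = (2)(+0.769) / 0.0592 = 26.0.

log K = 26.0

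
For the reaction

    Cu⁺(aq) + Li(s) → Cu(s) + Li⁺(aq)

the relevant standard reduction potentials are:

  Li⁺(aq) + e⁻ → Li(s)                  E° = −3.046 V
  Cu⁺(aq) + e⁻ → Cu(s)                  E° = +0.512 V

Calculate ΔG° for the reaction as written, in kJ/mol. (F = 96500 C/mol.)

−343 kJ/mol

In the reaction as written Cu⁺(aq) is reduced, so the Cu⁺/Cu couple is the cathode and Li⁺/Li is the anode.
E°cell = +0.512 − (−3.046) = +3.558 V; balancing electrons gives n = 1.
ΔG° = −nFE°cell = −(1)(96500)(+3.558) J/mol = −343 kJ/mol.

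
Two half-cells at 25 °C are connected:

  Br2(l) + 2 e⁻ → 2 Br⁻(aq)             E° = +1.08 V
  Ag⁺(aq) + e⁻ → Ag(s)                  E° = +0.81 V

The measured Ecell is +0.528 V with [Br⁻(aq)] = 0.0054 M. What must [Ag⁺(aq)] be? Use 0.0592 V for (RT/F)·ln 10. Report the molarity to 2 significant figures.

The Br₂/Br⁻ couple has the larger reduction potential, so it is the cathode: E°cell = +1.08 − (+0.81) = +0.27 V and n = 2.
Since E = E° − (0.0592/n)·log Q, log Q = n(E° − E)/0.0592 = −8.716.
For Br2(l) + 2 Ag(s) → 2 Br⁻(aq) + 2 Ag⁺(aq), the reaction quotient is Q = [Br⁻(aq)]^2·[Ag⁺(aq)]^2.
Isolating [Ag⁺(aq)] in Q = 10^{−8.716} yields log [Ag⁺(aq)] = −2.090, i.e. 0.0081 M.

0.0081 M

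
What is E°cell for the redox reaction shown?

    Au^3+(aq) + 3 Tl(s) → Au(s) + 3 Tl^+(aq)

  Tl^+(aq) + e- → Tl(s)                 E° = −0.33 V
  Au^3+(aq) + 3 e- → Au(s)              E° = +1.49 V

In the reaction as written, Au^3+(aq) is reduced (cathode) and Tl^+(aq) is produced by oxidation at the anode.
E°cell = E°(cathode) − E°(anode) = +1.49 − (−0.33) = +1.82 V.

+1.82 V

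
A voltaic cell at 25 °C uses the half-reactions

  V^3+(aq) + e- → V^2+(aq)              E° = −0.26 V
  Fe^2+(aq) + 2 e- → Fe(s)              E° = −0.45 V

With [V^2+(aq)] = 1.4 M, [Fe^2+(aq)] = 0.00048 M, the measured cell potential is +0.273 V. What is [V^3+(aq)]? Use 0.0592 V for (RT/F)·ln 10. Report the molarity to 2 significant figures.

0.77 M

With V³⁺/V²⁺ at the cathode and Fe²⁺/Fe at the anode, E°cell = −0.26 − (−0.45) = +0.19 V (n = 2).
Rearranging E = E° − (0.0592/n)·log Q gives log Q = 2(+0.19 − (+0.273))/0.0592 = −2.804.
Balancing electrons gives 2 V^3+(aq) + Fe(s) → 2 V^2+(aq) + Fe^2+(aq); thus Q = ([V^2+(aq)]^2·[Fe^2+(aq)]) / [V^3+(aq)]^2.
Solving for the unknown gives log [V^3+(aq)] = −0.111, so [V^3+(aq)] ≈ 0.77 M.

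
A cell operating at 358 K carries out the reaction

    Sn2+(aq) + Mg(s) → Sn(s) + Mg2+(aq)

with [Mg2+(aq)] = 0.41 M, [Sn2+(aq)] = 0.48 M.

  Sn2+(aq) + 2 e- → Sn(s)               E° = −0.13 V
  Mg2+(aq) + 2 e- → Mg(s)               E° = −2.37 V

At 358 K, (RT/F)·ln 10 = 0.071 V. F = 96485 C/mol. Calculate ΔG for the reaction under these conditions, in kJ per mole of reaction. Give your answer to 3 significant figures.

With Sn²⁺/Sn reduced at the cathode, E°cell = −0.13 − (−2.37) = +2.24 V and n = 2.
The reaction quotient is [Mg2+(aq)] / [Sn2+(aq)] = 0.854; by Nernst, E = +2.24 − (0.071/2)(−0.068) = +2.2424 V.
ΔG = −nFE = −(2)(96485)(+2.2424) J/mol = −433 kJ/mol.

−433 kJ/mol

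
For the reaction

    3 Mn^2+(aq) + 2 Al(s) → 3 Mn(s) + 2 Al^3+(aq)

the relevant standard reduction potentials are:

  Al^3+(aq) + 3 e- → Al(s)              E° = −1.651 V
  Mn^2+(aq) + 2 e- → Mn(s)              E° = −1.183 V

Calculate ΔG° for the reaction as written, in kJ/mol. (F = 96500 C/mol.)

−271 kJ/mol

In the reaction as written Mn^2+(aq) is reduced, so the Mn²⁺/Mn couple is the cathode and Al³⁺/Al is the anode.
E°cell = −1.183 − (−1.651) = +0.468 V; balancing electrons gives n = 6.
ΔG° = −nFE°cell = −(6)(96500)(+0.468) J/mol = −271 kJ/mol.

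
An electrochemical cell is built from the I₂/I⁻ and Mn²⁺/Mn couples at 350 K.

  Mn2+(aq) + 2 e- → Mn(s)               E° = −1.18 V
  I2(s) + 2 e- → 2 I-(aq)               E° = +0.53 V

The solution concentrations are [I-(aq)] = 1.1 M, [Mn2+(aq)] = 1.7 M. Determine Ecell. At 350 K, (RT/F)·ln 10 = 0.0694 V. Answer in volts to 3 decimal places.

I₂/I⁻ is reduced (cathode, E° = +0.53 V) and Mn²⁺/Mn is oxidized (anode).
E°cell = E°cat − E°an = +0.53 − (−1.18) = +1.71 V; n = 2.
For the overall reaction I2(s) + Mn(s) → 2 I-(aq) + Mn2+(aq), Q = [I-(aq)]^2·[Mn2+(aq)] = 2.06, giving log Q = 0.313.
By the Nernst equation, E = +1.71 − (0.0694/2)·(0.313) = +1.699 V.

+1.699 V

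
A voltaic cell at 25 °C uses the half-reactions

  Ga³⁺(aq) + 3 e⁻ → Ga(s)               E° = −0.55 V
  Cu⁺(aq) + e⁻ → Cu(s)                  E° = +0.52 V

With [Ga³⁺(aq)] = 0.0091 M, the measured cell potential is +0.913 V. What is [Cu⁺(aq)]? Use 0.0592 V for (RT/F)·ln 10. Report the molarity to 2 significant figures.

0.00047 M

The Cu⁺/Cu couple has the larger reduction potential, so it is the cathode: E°cell = +0.52 − (−0.55) = +1.07 V and n = 3.
From the Nernst equation, log Q = n(E° − E)/0.0592 = 3·(+1.07 − (+0.913))/0.0592 = 7.956.
For 3 Cu⁺(aq) + Ga(s) → 3 Cu(s) + Ga³⁺(aq), the reaction quotient is Q = [Ga³⁺(aq)] / [Cu⁺(aq)]^3.
Solving for the unknown gives log [Cu⁺(aq)] = −3.332, so [Cu⁺(aq)] ≈ 0.00047 M.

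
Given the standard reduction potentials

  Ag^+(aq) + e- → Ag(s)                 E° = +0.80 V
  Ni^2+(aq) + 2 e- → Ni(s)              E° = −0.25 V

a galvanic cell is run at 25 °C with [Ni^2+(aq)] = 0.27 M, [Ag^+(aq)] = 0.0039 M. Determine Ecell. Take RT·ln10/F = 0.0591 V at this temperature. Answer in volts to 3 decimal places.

+0.924 V

Ag⁺/Ag is reduced (cathode, E° = +0.80 V) and Ni²⁺/Ni is oxidized (anode).
The standard potential is +0.80 − (−0.25) = +1.05 V and the balanced reaction transfers n = 2 electrons.
Balancing gives 2 Ag^+(aq) + Ni(s) → 2 Ag(s) + Ni^2+(aq); hence Q = [Ni^2+(aq)] / [Ag^+(aq)]^2 = 1.78×10^4 (log Q = 4.249).
E = E° − (0.0591/n)·log Q = +1.05 − (0.0591/2)(4.249) = +0.924 V.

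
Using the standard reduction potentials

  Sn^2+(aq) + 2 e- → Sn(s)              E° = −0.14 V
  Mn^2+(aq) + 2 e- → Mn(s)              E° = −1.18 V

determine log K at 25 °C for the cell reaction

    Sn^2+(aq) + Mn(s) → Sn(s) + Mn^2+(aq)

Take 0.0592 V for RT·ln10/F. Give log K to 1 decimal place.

The Sn²⁺/Sn couple is reduced (cathode); E°cell = −0.14 − (−1.18) = +1.04 V with n = 2.
At equilibrium E = 0, so log K = nE°cell / 0.0592 = (2)(+1.04) / 0.0592 = 35.1.

log K = 35.1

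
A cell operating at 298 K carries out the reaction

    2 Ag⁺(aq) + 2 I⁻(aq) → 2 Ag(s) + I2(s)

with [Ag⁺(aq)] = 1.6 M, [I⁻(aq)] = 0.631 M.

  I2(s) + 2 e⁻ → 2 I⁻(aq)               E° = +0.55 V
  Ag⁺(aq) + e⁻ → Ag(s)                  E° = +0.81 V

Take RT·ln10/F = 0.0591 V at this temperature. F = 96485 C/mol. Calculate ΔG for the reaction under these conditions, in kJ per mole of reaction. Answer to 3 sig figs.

−50.2 kJ/mol

With Ag⁺/Ag reduced at the cathode, E°cell = +0.81 − (+0.55) = +0.26 V and n = 2.
The reaction quotient is 1 / ([Ag⁺(aq)]^2·[I⁻(aq)]^2) = 0.981; by Nernst, E = +0.26 − (0.0591/2)(−0.008) = +0.2602 V.
Then ΔG = −nFE = −2 × 96485 × +0.2602 J/mol = −50.2 kJ/mol.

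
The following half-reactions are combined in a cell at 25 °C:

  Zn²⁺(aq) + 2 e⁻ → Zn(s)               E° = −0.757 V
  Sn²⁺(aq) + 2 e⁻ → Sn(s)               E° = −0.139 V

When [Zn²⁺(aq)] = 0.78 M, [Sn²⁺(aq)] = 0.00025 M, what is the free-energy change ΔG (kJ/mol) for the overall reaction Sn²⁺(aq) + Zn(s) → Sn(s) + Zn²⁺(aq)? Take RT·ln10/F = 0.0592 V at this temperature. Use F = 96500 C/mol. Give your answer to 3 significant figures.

E°cell = −0.139 − (−0.757) = +0.618 V; the balanced reaction transfers n = 2 electrons.
Q = [Zn²⁺(aq)] / [Sn²⁺(aq)] = 3.12×10^3, so log Q = 3.494 and E = +0.618 − (0.0592/2)(3.494) = +0.5146 V.
Then ΔG = −nFE = −2 × 96500 × +0.5146 J/mol = −99.3 kJ/mol.

−99.3 kJ/mol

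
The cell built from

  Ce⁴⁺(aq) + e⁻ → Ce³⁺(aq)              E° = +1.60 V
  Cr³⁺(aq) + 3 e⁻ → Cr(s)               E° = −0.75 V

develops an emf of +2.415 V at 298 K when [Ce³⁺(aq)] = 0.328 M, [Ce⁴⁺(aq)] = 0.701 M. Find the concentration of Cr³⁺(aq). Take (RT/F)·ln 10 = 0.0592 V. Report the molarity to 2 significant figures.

The Ce⁴⁺/Ce³⁺ couple has the larger reduction potential, so it is the cathode: E°cell = +1.60 − (−0.75) = +2.35 V and n = 3.
Rearranging E = E° − (0.0592/n)·log Q gives log Q = 3(+2.35 − (+2.415))/0.0592 = −3.294.
For 3 Ce⁴⁺(aq) + Cr(s) → 3 Ce³⁺(aq) + Cr³⁺(aq), the reaction quotient is Q = ([Ce³⁺(aq)]^3·[Cr³⁺(aq)]) / [Ce⁴⁺(aq)]^3.
Solving for the unknown gives log [Cr³⁺(aq)] = −2.304, so [Cr³⁺(aq)] ≈ 0.0050 M.

0.0050 M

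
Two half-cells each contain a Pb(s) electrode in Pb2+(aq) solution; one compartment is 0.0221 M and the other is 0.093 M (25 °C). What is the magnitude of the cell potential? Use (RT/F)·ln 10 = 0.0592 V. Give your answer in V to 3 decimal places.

0.018 V

For a concentration cell E°cell = 0, since both electrodes use the same couple.
The compartment with the higher Pb2+(aq) concentration (0.093 M) acts as the cathode; ions are reduced there and produced at the dilute (0.0221 M) anode.
With n = 2, Ecell = −(0.0592/2)·log([dilute]/[conc]) = −(0.0592/2)·log(0.0221/0.093) = +0.018 V.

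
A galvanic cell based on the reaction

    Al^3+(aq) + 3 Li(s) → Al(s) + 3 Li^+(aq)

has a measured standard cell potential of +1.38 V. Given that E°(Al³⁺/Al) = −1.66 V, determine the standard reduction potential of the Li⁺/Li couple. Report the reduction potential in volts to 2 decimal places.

−3.04 V

In the reaction as written the Al³⁺/Al couple is reduced (cathode) and Li⁺/Li is oxidized (anode), so E°cell = E°(Al³⁺/Al) − E°(Li⁺/Li).
E°(Li⁺/Li) = E°(cathode) − E°cell = −1.66 − (+1.38) = −3.04 V.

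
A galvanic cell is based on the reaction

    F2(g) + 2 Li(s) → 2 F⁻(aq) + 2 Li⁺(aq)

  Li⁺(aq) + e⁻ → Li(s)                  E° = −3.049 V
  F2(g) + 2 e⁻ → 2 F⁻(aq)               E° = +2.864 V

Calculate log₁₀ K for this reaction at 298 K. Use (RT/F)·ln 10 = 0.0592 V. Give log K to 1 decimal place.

The F₂/F⁻ couple is reduced (cathode); E°cell = +2.864 − (−3.049) = +5.913 V with n = 2.
At equilibrium E = 0, so log K = nE°cell / 0.0592 = (2)(+5.913) / 0.0592 = 199.8.

log K = 199.8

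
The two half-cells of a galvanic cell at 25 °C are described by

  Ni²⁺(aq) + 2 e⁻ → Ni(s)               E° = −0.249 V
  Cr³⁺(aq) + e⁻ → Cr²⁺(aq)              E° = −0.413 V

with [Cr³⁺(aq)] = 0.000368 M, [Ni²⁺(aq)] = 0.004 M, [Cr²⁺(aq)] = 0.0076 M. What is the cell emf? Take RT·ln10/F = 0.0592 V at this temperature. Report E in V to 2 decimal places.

The Ni²⁺/Ni couple has the more positive E°, so it is the cathode; Cr³⁺/Cr²⁺ is the anode.
The standard potential is −0.249 − (−0.413) = +0.164 V and the balanced reaction transfers n = 2 electrons.
Balancing gives Ni²⁺(aq) + 2 Cr²⁺(aq) → Ni(s) + 2 Cr³⁺(aq); hence Q = [Cr³⁺(aq)]^2 / ([Ni²⁺(aq)]·[Cr²⁺(aq)]^2) = 0.586 (log Q = −0.232).
E = E° − (0.0592/n)·log Q = +0.164 − (0.0592/2)(−0.232) = +0.17 V.

+0.17 V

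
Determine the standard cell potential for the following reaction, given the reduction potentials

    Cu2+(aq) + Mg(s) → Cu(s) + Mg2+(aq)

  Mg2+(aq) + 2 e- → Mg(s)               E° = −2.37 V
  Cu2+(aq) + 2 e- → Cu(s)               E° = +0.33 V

Cu2+(aq) gains electrons, so the Cu²⁺/Cu couple is the cathode; the Mg²⁺/Mg couple is the anode.
E°cell = E°(cathode) − E°(anode) = +0.33 − (−2.37) = +2.70 V.
The positive value indicates the reaction is spontaneous as written.

+2.70 V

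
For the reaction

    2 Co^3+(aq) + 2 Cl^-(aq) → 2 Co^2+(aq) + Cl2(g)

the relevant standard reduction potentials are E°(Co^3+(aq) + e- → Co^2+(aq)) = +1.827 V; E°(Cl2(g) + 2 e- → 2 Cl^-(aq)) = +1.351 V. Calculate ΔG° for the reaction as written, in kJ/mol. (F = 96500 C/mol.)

In the reaction as written Co^3+(aq) is reduced, so the Co³⁺/Co²⁺ couple is the cathode and Cl₂/Cl⁻ is the anode.
E°cell = +1.827 − (+1.351) = +0.476 V; balancing electrons gives n = 2.
ΔG° = −nFE°cell = −(2)(96500)(+0.476) J/mol = −91.9 kJ/mol.

−91.9 kJ/mol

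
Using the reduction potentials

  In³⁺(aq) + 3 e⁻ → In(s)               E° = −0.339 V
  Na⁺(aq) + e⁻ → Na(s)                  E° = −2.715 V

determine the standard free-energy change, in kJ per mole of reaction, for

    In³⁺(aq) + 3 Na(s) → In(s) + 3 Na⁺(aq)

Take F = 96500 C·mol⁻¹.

In the reaction as written In³⁺(aq) is reduced, so the In³⁺/In couple is the cathode and Na⁺/Na is the anode.
E°cell = −0.339 − (−2.715) = +2.376 V; balancing electrons gives n = 3.
ΔG° = −nFE°cell = −(3)(96500)(+2.376) J/mol = −688 kJ/mol.

−688 kJ/mol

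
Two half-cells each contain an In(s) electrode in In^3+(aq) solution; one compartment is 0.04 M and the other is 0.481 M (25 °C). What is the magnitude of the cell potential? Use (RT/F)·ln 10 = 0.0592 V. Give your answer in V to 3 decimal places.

For a concentration cell E°cell = 0, since both electrodes use the same couple.
The compartment with the higher In^3+(aq) concentration (0.481 M) acts as the cathode; ions are reduced there and produced at the dilute (0.04 M) anode.
With n = 3, Ecell = −(0.0592/3)·log([dilute]/[conc]) = −(0.0592/3)·log(0.04/0.481) = +0.021 V.

0.021 V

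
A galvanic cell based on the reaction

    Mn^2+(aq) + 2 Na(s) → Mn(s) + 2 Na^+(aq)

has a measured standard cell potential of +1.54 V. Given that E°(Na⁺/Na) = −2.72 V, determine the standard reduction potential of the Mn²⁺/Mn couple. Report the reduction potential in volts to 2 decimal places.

In the reaction as written the Mn²⁺/Mn couple is reduced (cathode) and Na⁺/Na is oxidized (anode), so E°cell = E°(Mn²⁺/Mn) − E°(Na⁺/Na).
E°(Mn²⁺/Mn) = E°cell + E°(anode) = +1.54 + (−2.72) = −1.18 V.

−1.18 V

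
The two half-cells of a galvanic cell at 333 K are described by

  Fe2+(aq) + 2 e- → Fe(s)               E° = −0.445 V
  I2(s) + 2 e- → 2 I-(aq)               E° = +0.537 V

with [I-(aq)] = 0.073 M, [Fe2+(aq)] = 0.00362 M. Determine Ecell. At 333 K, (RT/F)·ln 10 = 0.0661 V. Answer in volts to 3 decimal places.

I₂/I⁻ is reduced (cathode, E° = +0.537 V) and Fe²⁺/Fe is oxidized (anode).
The standard potential is +0.537 − (−0.445) = +0.982 V and the balanced reaction transfers n = 2 electrons.
The balanced reaction is I2(s) + Fe(s) → 2 I-(aq) + Fe2+(aq), so Q = [I-(aq)]^2·[Fe2+(aq)] = 1.93×10^−5 and log Q = −4.715.
E = E° − (0.0661/n)·log Q = +0.982 − (0.0661/2)(−4.715) = +1.138 V.

+1.138 V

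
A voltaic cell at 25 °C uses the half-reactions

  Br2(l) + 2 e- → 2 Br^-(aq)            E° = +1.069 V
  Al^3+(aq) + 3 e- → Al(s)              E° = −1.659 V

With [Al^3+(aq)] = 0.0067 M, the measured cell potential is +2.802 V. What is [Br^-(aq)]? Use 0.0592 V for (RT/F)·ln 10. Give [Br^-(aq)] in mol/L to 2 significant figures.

0.30 M

Br₂/Br⁻ is the cathode (higher E°); E°cell = +1.069 − (−1.659) = +2.728 V with n = 6.
Rearranging E = E° − (0.0592/n)·log Q gives log Q = 6(+2.728 − (+2.802))/0.0592 = −7.500.
The balanced reaction is 3 Br2(l) + 2 Al(s) → 6 Br^-(aq) + 2 Al^3+(aq), so Q = [Br^-(aq)]^6·[Al^3+(aq)]^2.
Substituting the known concentrations and solving, log [Br^-(aq)] = −0.525 and [Br^-(aq)] = 0.30 M.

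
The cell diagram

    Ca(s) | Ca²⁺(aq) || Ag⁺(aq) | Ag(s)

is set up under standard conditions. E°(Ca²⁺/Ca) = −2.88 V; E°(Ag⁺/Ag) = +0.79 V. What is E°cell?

By convention the left-hand electrode in cell notation is the anode (oxidation) and the right-hand electrode is the cathode (reduction).
E°cell = E°(right) − E°(left) = +0.79 − (−2.88) = +3.67 V.

+3.67 V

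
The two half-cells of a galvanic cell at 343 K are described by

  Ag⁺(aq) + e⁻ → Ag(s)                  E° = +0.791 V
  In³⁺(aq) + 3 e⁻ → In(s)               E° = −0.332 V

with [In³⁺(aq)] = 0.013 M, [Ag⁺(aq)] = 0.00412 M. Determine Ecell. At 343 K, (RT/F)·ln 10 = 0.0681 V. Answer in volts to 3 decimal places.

Ag⁺/Ag is reduced (cathode, E° = +0.791 V) and In³⁺/In is oxidized (anode).
The standard potential is +0.791 − (−0.332) = +1.123 V and the balanced reaction transfers n = 3 electrons.
The balanced reaction is 3 Ag⁺(aq) + In(s) → 3 Ag(s) + In³⁺(aq), so Q = [In³⁺(aq)] / [Ag⁺(aq)]^3 = 1.86×10^5 and log Q = 5.269.
By the Nernst equation, E = +1.123 − (0.0681/3)·(5.269) = +1.003 V.

+1.003 V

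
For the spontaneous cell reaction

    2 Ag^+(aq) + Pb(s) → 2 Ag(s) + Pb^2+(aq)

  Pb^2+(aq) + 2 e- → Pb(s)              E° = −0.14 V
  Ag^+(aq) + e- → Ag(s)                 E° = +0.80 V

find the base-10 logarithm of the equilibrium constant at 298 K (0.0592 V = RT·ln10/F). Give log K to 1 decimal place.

The Ag⁺/Ag couple is reduced (cathode); E°cell = +0.80 − (−0.14) = +0.94 V with n = 2.
At equilibrium E = 0, so log K = nE°cell / 0.0592 = (2)(+0.94) / 0.0592 = 31.8.

log K = 31.8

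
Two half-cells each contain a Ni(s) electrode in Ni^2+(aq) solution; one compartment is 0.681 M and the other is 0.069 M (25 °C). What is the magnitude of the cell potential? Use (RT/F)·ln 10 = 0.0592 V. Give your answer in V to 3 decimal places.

0.029 V

For a concentration cell E°cell = 0, since both electrodes use the same couple.
The compartment with the higher Ni^2+(aq) concentration (0.681 M) acts as the cathode; ions are reduced there and produced at the dilute (0.069 M) anode.
With n = 2, Ecell = −(0.0592/2)·log([dilute]/[conc]) = −(0.0592/2)·log(0.069/0.681) = +0.029 V.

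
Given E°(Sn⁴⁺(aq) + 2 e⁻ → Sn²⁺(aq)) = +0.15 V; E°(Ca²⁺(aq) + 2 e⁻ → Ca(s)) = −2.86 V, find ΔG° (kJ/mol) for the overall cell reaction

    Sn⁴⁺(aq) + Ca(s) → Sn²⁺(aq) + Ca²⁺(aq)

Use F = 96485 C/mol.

−581 kJ/mol

In the reaction as written Sn⁴⁺(aq) is reduced, so the Sn⁴⁺/Sn²⁺ couple is the cathode and Ca²⁺/Ca is the anode.
E°cell = +0.15 − (−2.86) = +3.01 V; balancing electrons gives n = 2.
ΔG° = −nFE°cell = −(2)(96485)(+3.01) J/mol = −581 kJ/mol.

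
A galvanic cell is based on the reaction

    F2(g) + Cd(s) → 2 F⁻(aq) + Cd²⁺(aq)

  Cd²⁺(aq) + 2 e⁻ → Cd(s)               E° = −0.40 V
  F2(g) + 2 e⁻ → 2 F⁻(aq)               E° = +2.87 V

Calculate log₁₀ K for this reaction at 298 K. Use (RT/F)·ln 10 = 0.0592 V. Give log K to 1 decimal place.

The F₂/F⁻ couple is reduced (cathode); E°cell = +2.87 − (−0.40) = +3.27 V with n = 2.
At equilibrium E = 0, so log K = nE°cell / 0.0592 = (2)(+3.27) / 0.0592 = 110.5.

log K = 110.5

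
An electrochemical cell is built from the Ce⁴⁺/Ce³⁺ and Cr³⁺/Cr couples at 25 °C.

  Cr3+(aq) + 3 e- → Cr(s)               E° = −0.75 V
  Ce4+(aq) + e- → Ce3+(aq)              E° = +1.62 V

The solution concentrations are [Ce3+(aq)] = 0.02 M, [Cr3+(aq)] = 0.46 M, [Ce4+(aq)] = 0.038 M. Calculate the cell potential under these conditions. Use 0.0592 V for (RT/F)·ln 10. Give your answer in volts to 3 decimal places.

+2.393 V

Ce⁴⁺/Ce³⁺ is reduced (cathode, E° = +1.62 V) and Cr³⁺/Cr is oxidized (anode).
E°cell = +1.62 − (−0.75) = +2.37 V, with n = 3 electrons transferred.
The balanced reaction is 3 Ce4+(aq) + Cr(s) → 3 Ce3+(aq) + Cr3+(aq), so Q = ([Ce3+(aq)]^3·[Cr3+(aq)]) / [Ce4+(aq)]^3 = 0.0671 and log Q = −1.174.
Applying E = E° − (RT ln10/nF)·log Q gives +2.37 − (0.0592/3)(−1.174) = +2.393 V.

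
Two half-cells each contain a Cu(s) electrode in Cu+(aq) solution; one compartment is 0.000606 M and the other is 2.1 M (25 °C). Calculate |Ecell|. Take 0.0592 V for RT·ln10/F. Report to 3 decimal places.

For a concentration cell E°cell = 0, since both electrodes use the same couple.
The compartment with the higher Cu+(aq) concentration (2.1 M) acts as the cathode; ions are reduced there and produced at the dilute (0.000606 M) anode.
With n = 1, Ecell = −(0.0592/1)·log([dilute]/[conc]) = −(0.0592/1)·log(0.000606/2.1) = +0.210 V.

0.210 V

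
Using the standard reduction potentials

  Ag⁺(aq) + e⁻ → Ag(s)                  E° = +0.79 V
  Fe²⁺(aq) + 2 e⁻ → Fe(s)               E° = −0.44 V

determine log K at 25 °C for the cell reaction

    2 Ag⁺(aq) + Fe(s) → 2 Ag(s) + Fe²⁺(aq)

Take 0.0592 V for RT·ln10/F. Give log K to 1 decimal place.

log K = 41.6

The Ag⁺/Ag couple is reduced (cathode); E°cell = +0.79 − (−0.44) = +1.23 V with n = 2.
At equilibrium E = 0, so log K = nE°cell / 0.0592 = (2)(+1.23) / 0.0592 = 41.6.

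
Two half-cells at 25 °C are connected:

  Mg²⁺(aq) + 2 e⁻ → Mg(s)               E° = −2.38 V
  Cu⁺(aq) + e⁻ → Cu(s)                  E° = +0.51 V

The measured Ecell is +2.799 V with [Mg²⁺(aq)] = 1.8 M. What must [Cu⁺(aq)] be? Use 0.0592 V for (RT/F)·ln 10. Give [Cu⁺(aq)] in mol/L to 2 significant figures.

0.039 M

The Cu⁺/Cu couple has the larger reduction potential, so it is the cathode: E°cell = +0.51 − (−2.38) = +2.89 V and n = 2.
From the Nernst equation, log Q = n(E° − E)/0.0592 = 2·(+2.89 − (+2.799))/0.0592 = 3.074.
Balancing electrons gives 2 Cu⁺(aq) + Mg(s) → 2 Cu(s) + Mg²⁺(aq); thus Q = [Mg²⁺(aq)] / [Cu⁺(aq)]^2.
Substituting the known concentrations and solving, log [Cu⁺(aq)] = −1.409 and [Cu⁺(aq)] = 0.039 M.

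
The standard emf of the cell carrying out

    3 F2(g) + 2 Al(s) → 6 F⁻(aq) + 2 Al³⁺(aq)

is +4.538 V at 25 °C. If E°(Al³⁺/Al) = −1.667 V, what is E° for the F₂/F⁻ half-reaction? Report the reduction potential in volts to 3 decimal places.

In the reaction as written the F₂/F⁻ couple is reduced (cathode) and Al³⁺/Al is oxidized (anode), so E°cell = E°(F₂/F⁻) − E°(Al³⁺/Al).
E°(F₂/F⁻) = E°cell + E°(anode) = +4.538 + (−1.667) = +2.871 V.

+2.871 V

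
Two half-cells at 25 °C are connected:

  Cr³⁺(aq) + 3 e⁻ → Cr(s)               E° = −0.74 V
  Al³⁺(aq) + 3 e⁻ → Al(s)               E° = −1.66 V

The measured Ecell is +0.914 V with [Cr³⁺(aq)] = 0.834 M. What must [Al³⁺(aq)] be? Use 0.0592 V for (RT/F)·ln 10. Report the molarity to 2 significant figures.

With Cr³⁺/Cr at the cathode and Al³⁺/Al at the anode, E°cell = −0.74 − (−1.66) = +0.92 V (n = 3).
Since E = E° − (0.0592/n)·log Q, log Q = n(E° − E)/0.0592 = 0.304.
The balanced reaction is Cr³⁺(aq) + Al(s) → Cr(s) + Al³⁺(aq), so Q = [Al³⁺(aq)] / [Cr³⁺(aq)].
Substituting the known concentrations and solving, log [Al³⁺(aq)] = 0.225 and [Al³⁺(aq)] = 1.7 M.

1.7 M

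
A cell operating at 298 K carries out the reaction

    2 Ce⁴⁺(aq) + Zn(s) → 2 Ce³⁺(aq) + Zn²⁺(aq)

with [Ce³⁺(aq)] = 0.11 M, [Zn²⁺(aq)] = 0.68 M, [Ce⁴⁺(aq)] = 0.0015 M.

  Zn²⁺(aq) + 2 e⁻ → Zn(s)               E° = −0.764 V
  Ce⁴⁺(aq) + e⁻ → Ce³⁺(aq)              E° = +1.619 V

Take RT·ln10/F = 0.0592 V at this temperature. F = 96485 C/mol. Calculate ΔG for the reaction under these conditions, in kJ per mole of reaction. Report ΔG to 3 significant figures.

−439 kJ/mol

E°cell = +1.619 − (−0.764) = +2.383 V; the balanced reaction transfers n = 2 electrons.
Q = ([Ce³⁺(aq)]^2·[Zn²⁺(aq)]) / [Ce⁴⁺(aq)]^2 = 3.66×10^3, so log Q = 3.563 and E = +2.383 − (0.0592/2)(3.563) = +2.2775 V.
Then ΔG = −nFE = −2 × 96485 × +2.2775 J/mol = −439 kJ/mol.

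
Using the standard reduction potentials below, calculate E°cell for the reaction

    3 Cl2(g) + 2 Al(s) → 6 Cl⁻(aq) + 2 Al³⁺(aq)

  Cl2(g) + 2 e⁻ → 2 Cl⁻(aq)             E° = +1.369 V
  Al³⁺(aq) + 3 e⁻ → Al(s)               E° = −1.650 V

+3.019 V

Cl2(g) gains electrons, so the Cl₂/Cl⁻ couple is the cathode; the Al³⁺/Al couple is the anode.
E°cell = E°(cathode) − E°(anode) = +1.369 − (−1.650) = +3.019 V.
The positive value indicates the reaction is spontaneous as written.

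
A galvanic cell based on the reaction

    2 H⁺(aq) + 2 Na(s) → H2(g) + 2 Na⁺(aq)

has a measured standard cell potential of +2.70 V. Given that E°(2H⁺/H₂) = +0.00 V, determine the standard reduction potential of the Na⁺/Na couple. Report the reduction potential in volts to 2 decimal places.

−2.70 V

In the reaction as written the 2H⁺/H₂ couple is reduced (cathode) and Na⁺/Na is oxidized (anode), so E°cell = E°(2H⁺/H₂) − E°(Na⁺/Na).
E°(Na⁺/Na) = E°(cathode) − E°cell = +0.00 − (+2.70) = −2.70 V.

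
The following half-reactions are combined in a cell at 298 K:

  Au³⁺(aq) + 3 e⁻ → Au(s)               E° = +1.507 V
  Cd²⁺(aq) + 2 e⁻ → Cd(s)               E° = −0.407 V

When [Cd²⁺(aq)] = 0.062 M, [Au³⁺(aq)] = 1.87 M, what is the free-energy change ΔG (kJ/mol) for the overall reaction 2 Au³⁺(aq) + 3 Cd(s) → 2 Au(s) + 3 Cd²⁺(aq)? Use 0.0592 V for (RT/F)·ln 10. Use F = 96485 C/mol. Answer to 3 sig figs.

The standard cell potential is +1.507 − (−0.407) = +1.914 V, with n = 6 electrons in the balanced equation.
Q = [Cd²⁺(aq)]^3 / [Au³⁺(aq)]^2 = 6.82×10^−5, so log Q = −4.167 and E = +1.914 − (0.0592/6)(−4.167) = +1.9551 V.
Then ΔG = −nFE = −6 × 96485 × +1.9551 J/mol = −1130 kJ/mol.

−1130 kJ/mol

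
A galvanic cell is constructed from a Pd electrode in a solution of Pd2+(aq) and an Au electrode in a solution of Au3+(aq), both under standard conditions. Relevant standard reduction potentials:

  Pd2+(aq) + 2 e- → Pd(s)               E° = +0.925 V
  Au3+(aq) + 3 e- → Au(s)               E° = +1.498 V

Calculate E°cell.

+0.573 V

The Au³⁺/Au couple has the higher E°, so Au ion is reduced (cathode) and Pd is oxidized (anode).
E°cell = E°(cathode) − E°(anode) = +1.498 − (+0.925) = +0.573 V.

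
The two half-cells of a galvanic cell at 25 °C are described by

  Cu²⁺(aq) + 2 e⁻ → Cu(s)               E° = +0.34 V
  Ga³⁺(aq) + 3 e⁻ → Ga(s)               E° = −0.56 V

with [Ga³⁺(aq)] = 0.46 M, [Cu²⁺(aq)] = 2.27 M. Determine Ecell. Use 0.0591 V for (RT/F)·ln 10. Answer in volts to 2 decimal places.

+0.92 V

The Cu²⁺/Cu couple has the more positive E°, so it is the cathode; Ga³⁺/Ga is the anode.
E°cell = +0.34 − (−0.56) = +0.90 V, with n = 6 electrons transferred.
For the overall reaction 3 Cu²⁺(aq) + 2 Ga(s) → 3 Cu(s) + 2 Ga³⁺(aq), Q = [Ga³⁺(aq)]^2 / [Cu²⁺(aq)]^3 = 0.0181, giving log Q = −1.743.
Applying E = E° − (RT ln10/nF)·log Q gives +0.90 − (0.0591/6)(−1.743) = +0.92 V.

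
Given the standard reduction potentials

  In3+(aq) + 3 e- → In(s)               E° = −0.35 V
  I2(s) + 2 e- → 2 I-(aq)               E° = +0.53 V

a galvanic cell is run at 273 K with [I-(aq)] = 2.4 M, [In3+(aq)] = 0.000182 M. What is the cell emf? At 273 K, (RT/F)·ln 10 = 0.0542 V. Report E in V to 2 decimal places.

I₂/I⁻ is reduced (cathode, E° = +0.53 V) and In³⁺/In is oxidized (anode).
E°cell = E°cat − E°an = +0.53 − (−0.35) = +0.88 V; n = 6.
For the overall reaction 3 I2(s) + 2 In(s) → 6 I-(aq) + 2 In3+(aq), Q = [I-(aq)]^6·[In3+(aq)]^2 = 6.33×10^−6, giving log Q = −5.199.
Applying E = E° − (RT ln10/nF)·log Q gives +0.88 − (0.0542/6)(−5.199) = +0.93 V.

+0.93 V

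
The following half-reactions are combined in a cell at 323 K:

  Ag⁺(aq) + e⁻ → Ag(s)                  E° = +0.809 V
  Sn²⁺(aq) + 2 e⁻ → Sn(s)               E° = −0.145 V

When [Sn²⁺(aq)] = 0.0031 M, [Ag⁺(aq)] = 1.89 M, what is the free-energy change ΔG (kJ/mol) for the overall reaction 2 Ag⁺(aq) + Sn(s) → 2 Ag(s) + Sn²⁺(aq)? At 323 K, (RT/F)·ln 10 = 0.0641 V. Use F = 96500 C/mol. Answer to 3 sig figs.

−203 kJ/mol

The standard cell potential is +0.809 − (−0.145) = +0.954 V, with n = 2 electrons in the balanced equation.
Q = [Sn²⁺(aq)] / [Ag⁺(aq)]^2 = 0.000868, so log Q = −3.062 and E = +0.954 − (0.0641/2)(−3.062) = +1.0521 V.
Then ΔG = −nFE = −2 × 96500 × +1.0521 J/mol = −203 kJ/mol.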